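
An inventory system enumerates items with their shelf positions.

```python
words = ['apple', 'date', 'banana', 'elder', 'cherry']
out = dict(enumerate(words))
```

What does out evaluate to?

Step 1: enumerate pairs indices with words:
  0 -> 'apple'
  1 -> 'date'
  2 -> 'banana'
  3 -> 'elder'
  4 -> 'cherry'
Therefore out = {0: 'apple', 1: 'date', 2: 'banana', 3: 'elder', 4: 'cherry'}.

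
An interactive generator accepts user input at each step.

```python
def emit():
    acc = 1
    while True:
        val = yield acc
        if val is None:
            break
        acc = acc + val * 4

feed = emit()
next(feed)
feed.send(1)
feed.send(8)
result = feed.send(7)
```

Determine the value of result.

Step 1: next() -> yield acc=1.
Step 2: send(1) -> val=1, acc = 1 + 1*4 = 5, yield 5.
Step 3: send(8) -> val=8, acc = 5 + 8*4 = 37, yield 37.
Step 4: send(7) -> val=7, acc = 37 + 7*4 = 65, yield 65.
Therefore result = 65.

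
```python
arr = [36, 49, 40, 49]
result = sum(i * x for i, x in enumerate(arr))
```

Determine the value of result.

Step 1: Compute i * x for each (i, x) in enumerate([36, 49, 40, 49]):
  i=0, x=36: 0*36 = 0
  i=1, x=49: 1*49 = 49
  i=2, x=40: 2*40 = 80
  i=3, x=49: 3*49 = 147
Step 2: sum = 0 + 49 + 80 + 147 = 276.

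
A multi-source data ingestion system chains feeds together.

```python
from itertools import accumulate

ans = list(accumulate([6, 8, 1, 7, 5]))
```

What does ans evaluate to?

Step 1: accumulate computes running sums:
  + 6 = 6
  + 8 = 14
  + 1 = 15
  + 7 = 22
  + 5 = 27
Therefore ans = [6, 14, 15, 22, 27].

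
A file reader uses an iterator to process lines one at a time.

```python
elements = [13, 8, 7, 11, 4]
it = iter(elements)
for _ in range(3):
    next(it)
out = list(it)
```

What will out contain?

Step 1: Create iterator over [13, 8, 7, 11, 4].
Step 2: Advance 3 positions (consuming [13, 8, 7]).
Step 3: list() collects remaining elements: [11, 4].
Therefore out = [11, 4].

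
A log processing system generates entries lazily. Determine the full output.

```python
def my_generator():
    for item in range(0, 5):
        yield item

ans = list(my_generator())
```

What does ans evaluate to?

Step 1: The generator yields each value from range(0, 5).
Step 2: list() consumes all yields: [0, 1, 2, 3, 4].
Therefore ans = [0, 1, 2, 3, 4].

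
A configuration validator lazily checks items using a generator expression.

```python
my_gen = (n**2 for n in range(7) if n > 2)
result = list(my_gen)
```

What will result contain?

Step 1: For range(7), keep n > 2, then square:
  n=0: 0 <= 2, excluded
  n=1: 1 <= 2, excluded
  n=2: 2 <= 2, excluded
  n=3: 3 > 2, yield 3**2 = 9
  n=4: 4 > 2, yield 4**2 = 16
  n=5: 5 > 2, yield 5**2 = 25
  n=6: 6 > 2, yield 6**2 = 36
Therefore result = [9, 16, 25, 36].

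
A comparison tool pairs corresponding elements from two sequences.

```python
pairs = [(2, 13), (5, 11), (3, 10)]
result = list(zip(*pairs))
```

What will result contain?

Step 1: zip(*pairs) transposes: unzips [(2, 13), (5, 11), (3, 10)] into separate sequences.
Step 2: First elements: (2, 5, 3), second elements: (13, 11, 10).
Therefore result = [(2, 5, 3), (13, 11, 10)].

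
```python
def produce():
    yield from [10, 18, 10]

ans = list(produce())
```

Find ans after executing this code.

Step 1: yield from delegates to the iterable, yielding each element.
Step 2: Collected values: [10, 18, 10].
Therefore ans = [10, 18, 10].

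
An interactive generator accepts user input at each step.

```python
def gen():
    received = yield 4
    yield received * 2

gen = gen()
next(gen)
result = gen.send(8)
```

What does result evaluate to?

Step 1: next(gen) advances to first yield, producing 4.
Step 2: send(8) resumes, received = 8.
Step 3: yield received * 2 = 8 * 2 = 16.
Therefore result = 16.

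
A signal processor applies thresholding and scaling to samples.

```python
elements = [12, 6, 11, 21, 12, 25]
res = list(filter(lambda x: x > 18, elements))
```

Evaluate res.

Step 1: Filter elements > 18:
  12: removed
  6: removed
  11: removed
  21: kept
  12: removed
  25: kept
Therefore res = [21, 25].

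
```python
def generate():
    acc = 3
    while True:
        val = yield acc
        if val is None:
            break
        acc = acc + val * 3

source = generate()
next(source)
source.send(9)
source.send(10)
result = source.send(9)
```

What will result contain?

Step 1: next() -> yield acc=3.
Step 2: send(9) -> val=9, acc = 3 + 9*3 = 30, yield 30.
Step 3: send(10) -> val=10, acc = 30 + 10*3 = 60, yield 60.
Step 4: send(9) -> val=9, acc = 60 + 9*3 = 87, yield 87.
Therefore result = 87.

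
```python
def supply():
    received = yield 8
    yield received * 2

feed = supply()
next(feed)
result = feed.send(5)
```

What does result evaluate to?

Step 1: next(feed) advances to first yield, producing 8.
Step 2: send(5) resumes, received = 5.
Step 3: yield received * 2 = 5 * 2 = 10.
Therefore result = 10.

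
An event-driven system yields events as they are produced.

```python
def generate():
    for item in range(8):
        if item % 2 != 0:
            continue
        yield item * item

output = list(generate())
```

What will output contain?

Step 1: Only yield item**2 when item is divisible by 2:
  item=0: 0 % 2 == 0, yield 0**2 = 0
  item=2: 2 % 2 == 0, yield 2**2 = 4
  item=4: 4 % 2 == 0, yield 4**2 = 16
  item=6: 6 % 2 == 0, yield 6**2 = 36
Therefore output = [0, 4, 16, 36].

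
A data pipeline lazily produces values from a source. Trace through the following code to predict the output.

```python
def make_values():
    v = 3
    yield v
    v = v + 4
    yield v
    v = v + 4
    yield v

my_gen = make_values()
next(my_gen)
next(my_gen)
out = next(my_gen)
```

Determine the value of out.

Step 1: Trace through generator execution:
  Yield 1: v starts at 3, yield 3
  Yield 2: v = 3 + 4 = 7, yield 7
  Yield 3: v = 7 + 4 = 11, yield 11
Step 2: First next() gets 3, second next() gets the second value, third next() yields 11.
Therefore out = 11.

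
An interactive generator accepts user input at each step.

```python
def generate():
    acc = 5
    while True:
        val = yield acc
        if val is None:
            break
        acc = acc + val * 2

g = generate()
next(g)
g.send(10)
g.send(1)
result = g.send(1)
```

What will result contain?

Step 1: next() -> yield acc=5.
Step 2: send(10) -> val=10, acc = 5 + 10*2 = 25, yield 25.
Step 3: send(1) -> val=1, acc = 25 + 1*2 = 27, yield 27.
Step 4: send(1) -> val=1, acc = 27 + 1*2 = 29, yield 29.
Therefore result = 29.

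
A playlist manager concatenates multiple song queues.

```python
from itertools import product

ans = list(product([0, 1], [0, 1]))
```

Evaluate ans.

Step 1: product([0, 1], [0, 1]) gives all pairs:
  (0, 0)
  (0, 1)
  (1, 0)
  (1, 1)
Therefore ans = [(0, 0), (0, 1), (1, 0), (1, 1)].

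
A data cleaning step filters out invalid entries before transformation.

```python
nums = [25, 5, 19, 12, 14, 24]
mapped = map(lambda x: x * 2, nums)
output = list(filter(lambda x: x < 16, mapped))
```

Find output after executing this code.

Step 1: Map x * 2:
  25 -> 50
  5 -> 10
  19 -> 38
  12 -> 24
  14 -> 28
  24 -> 48
Step 2: Filter for < 16:
  50: removed
  10: kept
  38: removed
  24: removed
  28: removed
  48: removed
Therefore output = [10].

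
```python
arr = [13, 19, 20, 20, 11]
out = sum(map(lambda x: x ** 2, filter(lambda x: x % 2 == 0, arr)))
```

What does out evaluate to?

Step 1: Filter even numbers from [13, 19, 20, 20, 11]: [20, 20]
Step 2: Square each: [400, 400]
Step 3: Sum = 800.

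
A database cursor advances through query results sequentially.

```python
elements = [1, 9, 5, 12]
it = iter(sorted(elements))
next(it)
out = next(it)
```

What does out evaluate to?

Step 1: sorted([1, 9, 5, 12]) = [1, 5, 9, 12].
Step 2: Create iterator and skip 1 elements.
Step 3: next() returns 5.
Therefore out = 5.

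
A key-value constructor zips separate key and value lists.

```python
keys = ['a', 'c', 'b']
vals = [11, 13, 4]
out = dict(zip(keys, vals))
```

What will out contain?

Step 1: zip pairs keys with values:
  'a' -> 11
  'c' -> 13
  'b' -> 4
Therefore out = {'a': 11, 'c': 13, 'b': 4}.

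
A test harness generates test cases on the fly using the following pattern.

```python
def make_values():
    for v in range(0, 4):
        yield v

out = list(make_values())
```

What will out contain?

Step 1: The generator yields each value from range(0, 4).
Step 2: list() consumes all yields: [0, 1, 2, 3].
Therefore out = [0, 1, 2, 3].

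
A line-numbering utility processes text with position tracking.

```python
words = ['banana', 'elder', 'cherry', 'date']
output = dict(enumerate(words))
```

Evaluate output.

Step 1: enumerate pairs indices with words:
  0 -> 'banana'
  1 -> 'elder'
  2 -> 'cherry'
  3 -> 'date'
Therefore output = {0: 'banana', 1: 'elder', 2: 'cherry', 3: 'date'}.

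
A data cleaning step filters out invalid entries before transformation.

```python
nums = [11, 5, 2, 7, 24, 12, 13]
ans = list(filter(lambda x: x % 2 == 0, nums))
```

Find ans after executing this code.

Step 1: Filter elements divisible by 2:
  11 % 2 = 1: removed
  5 % 2 = 1: removed
  2 % 2 = 0: kept
  7 % 2 = 1: removed
  24 % 2 = 0: kept
  12 % 2 = 0: kept
  13 % 2 = 1: removed
Therefore ans = [2, 24, 12].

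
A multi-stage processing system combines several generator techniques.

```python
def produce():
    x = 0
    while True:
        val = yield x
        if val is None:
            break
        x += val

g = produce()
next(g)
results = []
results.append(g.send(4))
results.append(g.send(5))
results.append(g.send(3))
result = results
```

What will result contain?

Step 1: next(g) -> yield 0.
Step 2: send(4) -> x = 4, yield 4.
Step 3: send(5) -> x = 9, yield 9.
Step 4: send(3) -> x = 12, yield 12.
Therefore result = [4, 9, 12].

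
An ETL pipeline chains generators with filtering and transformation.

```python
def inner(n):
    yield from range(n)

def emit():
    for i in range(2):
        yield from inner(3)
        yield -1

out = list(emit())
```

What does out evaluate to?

Step 1: For each i in range(2):
  i=0: yield from inner(3) -> [0, 1, 2], then yield -1
  i=1: yield from inner(3) -> [0, 1, 2], then yield -1
Therefore out = [0, 1, 2, -1, 0, 1, 2, -1].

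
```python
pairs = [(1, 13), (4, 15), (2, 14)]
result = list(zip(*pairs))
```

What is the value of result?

Step 1: zip(*pairs) transposes: unzips [(1, 13), (4, 15), (2, 14)] into separate sequences.
Step 2: First elements: (1, 4, 2), second elements: (13, 15, 14).
Therefore result = [(1, 4, 2), (13, 15, 14)].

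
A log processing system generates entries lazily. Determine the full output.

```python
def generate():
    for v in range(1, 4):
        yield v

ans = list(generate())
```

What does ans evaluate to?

Step 1: The generator yields each value from range(1, 4).
Step 2: list() consumes all yields: [1, 2, 3].
Therefore ans = [1, 2, 3].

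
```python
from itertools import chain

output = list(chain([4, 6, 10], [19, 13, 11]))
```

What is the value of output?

Step 1: chain() concatenates iterables: [4, 6, 10] + [19, 13, 11].
Therefore output = [4, 6, 10, 19, 13, 11].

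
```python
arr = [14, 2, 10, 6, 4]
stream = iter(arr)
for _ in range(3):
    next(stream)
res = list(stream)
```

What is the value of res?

Step 1: Create iterator over [14, 2, 10, 6, 4].
Step 2: Advance 3 positions (consuming [14, 2, 10]).
Step 3: list() collects remaining elements: [6, 4].
Therefore res = [6, 4].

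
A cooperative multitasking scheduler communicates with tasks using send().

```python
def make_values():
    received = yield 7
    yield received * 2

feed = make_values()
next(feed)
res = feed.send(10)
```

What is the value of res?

Step 1: next(feed) advances to first yield, producing 7.
Step 2: send(10) resumes, received = 10.
Step 3: yield received * 2 = 10 * 2 = 20.
Therefore res = 20.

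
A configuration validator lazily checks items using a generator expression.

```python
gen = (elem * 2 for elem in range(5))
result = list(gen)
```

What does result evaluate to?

Step 1: For each elem in range(5), compute elem*2:
  elem=0: 0*2 = 0
  elem=1: 1*2 = 2
  elem=2: 2*2 = 4
  elem=3: 3*2 = 6
  elem=4: 4*2 = 8
Therefore result = [0, 2, 4, 6, 8].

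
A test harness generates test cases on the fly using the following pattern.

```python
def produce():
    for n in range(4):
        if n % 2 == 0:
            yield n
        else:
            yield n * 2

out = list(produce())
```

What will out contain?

Step 1: For each n in range(4), yield n if even, else n*2:
  n=0 (even): yield 0
  n=1 (odd): yield 1*2 = 2
  n=2 (even): yield 2
  n=3 (odd): yield 3*2 = 6
Therefore out = [0, 2, 2, 6].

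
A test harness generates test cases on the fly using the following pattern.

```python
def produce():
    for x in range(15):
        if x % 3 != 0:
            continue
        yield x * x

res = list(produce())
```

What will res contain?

Step 1: Only yield x**2 when x is divisible by 3:
  x=0: 0 % 3 == 0, yield 0**2 = 0
  x=3: 3 % 3 == 0, yield 3**2 = 9
  x=6: 6 % 3 == 0, yield 6**2 = 36
  x=9: 9 % 3 == 0, yield 9**2 = 81
  x=12: 12 % 3 == 0, yield 12**2 = 144
Therefore res = [0, 9, 36, 81, 144].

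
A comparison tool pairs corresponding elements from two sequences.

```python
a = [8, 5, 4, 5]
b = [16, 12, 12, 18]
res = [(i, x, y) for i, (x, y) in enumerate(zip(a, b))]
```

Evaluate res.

Step 1: enumerate(zip(a, b)) gives index with paired elements:
  i=0: (8, 16)
  i=1: (5, 12)
  i=2: (4, 12)
  i=3: (5, 18)
Therefore res = [(0, 8, 16), (1, 5, 12), (2, 4, 12), (3, 5, 18)].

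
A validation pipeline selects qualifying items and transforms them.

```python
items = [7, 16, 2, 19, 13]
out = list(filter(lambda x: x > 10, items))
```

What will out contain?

Step 1: Filter elements > 10:
  7: removed
  16: kept
  2: removed
  19: kept
  13: kept
Therefore out = [16, 19, 13].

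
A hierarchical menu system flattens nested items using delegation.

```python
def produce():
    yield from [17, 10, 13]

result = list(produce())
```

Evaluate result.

Step 1: yield from delegates to the iterable, yielding each element.
Step 2: Collected values: [17, 10, 13].
Therefore result = [17, 10, 13].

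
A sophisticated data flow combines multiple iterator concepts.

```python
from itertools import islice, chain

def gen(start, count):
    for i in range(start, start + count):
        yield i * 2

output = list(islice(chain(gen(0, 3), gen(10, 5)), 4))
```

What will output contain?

Step 1: gen(0, 3) yields [0, 2, 4].
Step 2: gen(10, 5) yields [20, 22, 24, 26, 28].
Step 3: chain concatenates: [0, 2, 4, 20, 22, 24, 26, 28].
Step 4: islice takes first 4: [0, 2, 4, 20].
Therefore output = [0, 2, 4, 20].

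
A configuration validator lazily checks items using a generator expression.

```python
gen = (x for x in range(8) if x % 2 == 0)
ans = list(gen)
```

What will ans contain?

Step 1: Filter range(8) keeping only even values:
  x=0: even, included
  x=1: odd, excluded
  x=2: even, included
  x=3: odd, excluded
  x=4: even, included
  x=5: odd, excluded
  x=6: even, included
  x=7: odd, excluded
Therefore ans = [0, 2, 4, 6].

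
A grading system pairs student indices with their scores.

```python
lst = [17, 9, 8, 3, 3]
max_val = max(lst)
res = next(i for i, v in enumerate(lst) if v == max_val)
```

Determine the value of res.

Step 1: max([17, 9, 8, 3, 3]) = 17.
Step 2: Find first index where value == 17:
  Index 0: 17 == 17, found!
Therefore res = 0.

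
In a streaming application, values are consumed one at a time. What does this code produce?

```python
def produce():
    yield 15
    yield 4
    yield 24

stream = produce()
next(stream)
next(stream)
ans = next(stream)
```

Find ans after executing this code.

Step 1: produce() creates a generator.
Step 2: next(stream) yields 15 (consumed and discarded).
Step 3: next(stream) yields 4 (consumed and discarded).
Step 4: next(stream) yields 24, assigned to ans.
Therefore ans = 24.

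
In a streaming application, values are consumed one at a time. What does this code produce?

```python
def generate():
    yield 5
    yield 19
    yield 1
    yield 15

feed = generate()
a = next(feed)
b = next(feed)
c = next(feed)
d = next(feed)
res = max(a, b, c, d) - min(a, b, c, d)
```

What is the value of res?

Step 1: Create generator and consume all values:
  a = next(feed) = 5
  b = next(feed) = 19
  c = next(feed) = 1
  d = next(feed) = 15
Step 2: max = 19, min = 1, res = 19 - 1 = 18.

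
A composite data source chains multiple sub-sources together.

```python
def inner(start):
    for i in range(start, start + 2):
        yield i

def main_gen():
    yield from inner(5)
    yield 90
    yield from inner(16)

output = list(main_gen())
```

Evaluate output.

Step 1: main_gen() delegates to inner(5):
  yield 5
  yield 6
Step 2: yield 90
Step 3: Delegates to inner(16):
  yield 16
  yield 17
Therefore output = [5, 6, 90, 16, 17].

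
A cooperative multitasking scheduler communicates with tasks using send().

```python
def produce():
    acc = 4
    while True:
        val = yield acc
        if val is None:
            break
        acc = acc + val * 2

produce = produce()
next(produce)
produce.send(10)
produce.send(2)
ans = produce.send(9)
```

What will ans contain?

Step 1: next() -> yield acc=4.
Step 2: send(10) -> val=10, acc = 4 + 10*2 = 24, yield 24.
Step 3: send(2) -> val=2, acc = 24 + 2*2 = 28, yield 28.
Step 4: send(9) -> val=9, acc = 28 + 9*2 = 46, yield 46.
Therefore ans = 46.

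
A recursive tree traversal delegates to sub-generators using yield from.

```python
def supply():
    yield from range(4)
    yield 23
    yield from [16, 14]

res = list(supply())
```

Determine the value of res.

Step 1: Trace yields in order:
  yield 0
  yield 1
  yield 2
  yield 3
  yield 23
  yield 16
  yield 14
Therefore res = [0, 1, 2, 3, 23, 16, 14].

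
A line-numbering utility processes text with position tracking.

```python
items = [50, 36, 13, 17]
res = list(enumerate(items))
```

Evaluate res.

Step 1: enumerate pairs each element with its index:
  (0, 50)
  (1, 36)
  (2, 13)
  (3, 17)
Therefore res = [(0, 50), (1, 36), (2, 13), (3, 17)].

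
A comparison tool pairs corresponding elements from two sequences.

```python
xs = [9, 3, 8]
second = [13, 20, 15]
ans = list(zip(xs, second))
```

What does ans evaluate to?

Step 1: zip pairs elements at same index:
  Index 0: (9, 13)
  Index 1: (3, 20)
  Index 2: (8, 15)
Therefore ans = [(9, 13), (3, 20), (8, 15)].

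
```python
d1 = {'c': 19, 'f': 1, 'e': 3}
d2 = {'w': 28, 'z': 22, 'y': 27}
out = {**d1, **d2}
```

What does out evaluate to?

Step 1: Merge d1 and d2 (d2 values override on key conflicts).
Step 2: d1 has keys ['c', 'f', 'e'], d2 has keys ['w', 'z', 'y'].
Therefore out = {'c': 19, 'f': 1, 'e': 3, 'w': 28, 'z': 22, 'y': 27}.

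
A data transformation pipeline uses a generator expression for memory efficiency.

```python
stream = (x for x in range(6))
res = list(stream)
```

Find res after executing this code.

Step 1: Generator expression iterates range(6): [0, 1, 2, 3, 4, 5].
Step 2: list() collects all values.
Therefore res = [0, 1, 2, 3, 4, 5].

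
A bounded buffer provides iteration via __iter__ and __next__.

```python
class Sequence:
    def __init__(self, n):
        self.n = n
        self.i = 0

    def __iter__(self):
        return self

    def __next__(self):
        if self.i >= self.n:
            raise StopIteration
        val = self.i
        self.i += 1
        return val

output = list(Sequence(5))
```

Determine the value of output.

Step 1: Sequence(5) creates an iterator counting 0 to 4.
Step 2: list() consumes all values: [0, 1, 2, 3, 4].
Therefore output = [0, 1, 2, 3, 4].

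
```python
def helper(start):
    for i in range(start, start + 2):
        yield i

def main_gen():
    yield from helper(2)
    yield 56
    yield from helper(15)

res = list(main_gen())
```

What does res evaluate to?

Step 1: main_gen() delegates to helper(2):
  yield 2
  yield 3
Step 2: yield 56
Step 3: Delegates to helper(15):
  yield 15
  yield 16
Therefore res = [2, 3, 56, 15, 16].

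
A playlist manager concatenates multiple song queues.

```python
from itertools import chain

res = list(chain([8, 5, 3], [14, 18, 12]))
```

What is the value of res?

Step 1: chain() concatenates iterables: [8, 5, 3] + [14, 18, 12].
Therefore res = [8, 5, 3, 14, 18, 12].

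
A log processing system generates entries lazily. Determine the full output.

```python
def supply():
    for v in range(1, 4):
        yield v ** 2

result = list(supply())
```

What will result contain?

Step 1: For each v in range(1, 4), yield v**2:
  v=1: yield 1**2 = 1
  v=2: yield 2**2 = 4
  v=3: yield 3**2 = 9
Therefore result = [1, 4, 9].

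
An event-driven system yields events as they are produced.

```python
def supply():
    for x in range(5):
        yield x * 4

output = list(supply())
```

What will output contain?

Step 1: For each x in range(5), yield x * 4:
  x=0: yield 0 * 4 = 0
  x=1: yield 1 * 4 = 4
  x=2: yield 2 * 4 = 8
  x=3: yield 3 * 4 = 12
  x=4: yield 4 * 4 = 16
Therefore output = [0, 4, 8, 12, 16].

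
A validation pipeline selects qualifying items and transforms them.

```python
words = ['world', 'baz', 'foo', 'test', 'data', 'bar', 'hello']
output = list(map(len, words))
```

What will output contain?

Step 1: Map len() to each word:
  'world' -> 5
  'baz' -> 3
  'foo' -> 3
  'test' -> 4
  'data' -> 4
  'bar' -> 3
  'hello' -> 5
Therefore output = [5, 3, 3, 4, 4, 3, 5].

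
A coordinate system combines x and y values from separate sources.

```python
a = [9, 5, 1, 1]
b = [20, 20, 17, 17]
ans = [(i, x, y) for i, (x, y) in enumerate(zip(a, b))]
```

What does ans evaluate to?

Step 1: enumerate(zip(a, b)) gives index with paired elements:
  i=0: (9, 20)
  i=1: (5, 20)
  i=2: (1, 17)
  i=3: (1, 17)
Therefore ans = [(0, 9, 20), (1, 5, 20), (2, 1, 17), (3, 1, 17)].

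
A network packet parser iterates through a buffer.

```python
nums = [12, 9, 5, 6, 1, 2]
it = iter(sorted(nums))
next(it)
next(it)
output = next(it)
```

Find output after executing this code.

Step 1: sorted([12, 9, 5, 6, 1, 2]) = [1, 2, 5, 6, 9, 12].
Step 2: Create iterator and skip 2 elements.
Step 3: next() returns 5.
Therefore output = 5.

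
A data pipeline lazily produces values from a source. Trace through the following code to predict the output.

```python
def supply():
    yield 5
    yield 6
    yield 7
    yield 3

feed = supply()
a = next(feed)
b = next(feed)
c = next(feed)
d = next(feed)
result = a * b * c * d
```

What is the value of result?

Step 1: Create generator and consume all values:
  a = next(feed) = 5
  b = next(feed) = 6
  c = next(feed) = 7
  d = next(feed) = 3
Step 2: result = 5 * 6 * 7 * 3 = 630.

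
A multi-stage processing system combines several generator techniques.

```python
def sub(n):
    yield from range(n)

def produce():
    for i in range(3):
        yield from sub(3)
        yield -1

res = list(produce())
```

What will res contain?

Step 1: For each i in range(3):
  i=0: yield from sub(3) -> [0, 1, 2], then yield -1
  i=1: yield from sub(3) -> [0, 1, 2], then yield -1
  i=2: yield from sub(3) -> [0, 1, 2], then yield -1
Therefore res = [0, 1, 2, -1, 0, 1, 2, -1, 0, 1, 2, -1].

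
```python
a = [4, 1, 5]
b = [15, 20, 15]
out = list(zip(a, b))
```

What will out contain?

Step 1: zip pairs elements at same index:
  Index 0: (4, 15)
  Index 1: (1, 20)
  Index 2: (5, 15)
Therefore out = [(4, 15), (1, 20), (5, 15)].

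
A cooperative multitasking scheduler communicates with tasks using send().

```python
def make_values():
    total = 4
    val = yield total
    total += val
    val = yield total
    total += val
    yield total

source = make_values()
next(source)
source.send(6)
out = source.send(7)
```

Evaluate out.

Step 1: next() -> yield total=4.
Step 2: send(6) -> val=6, total = 4+6 = 10, yield 10.
Step 3: send(7) -> val=7, total = 10+7 = 17, yield 17.
Therefore out = 17.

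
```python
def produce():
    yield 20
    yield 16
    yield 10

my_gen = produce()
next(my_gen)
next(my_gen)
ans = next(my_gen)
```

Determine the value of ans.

Step 1: produce() creates a generator.
Step 2: next(my_gen) yields 20 (consumed and discarded).
Step 3: next(my_gen) yields 16 (consumed and discarded).
Step 4: next(my_gen) yields 10, assigned to ans.
Therefore ans = 10.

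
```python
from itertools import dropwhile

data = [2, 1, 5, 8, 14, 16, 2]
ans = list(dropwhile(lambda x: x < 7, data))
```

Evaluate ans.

Step 1: dropwhile drops elements while < 7:
  2 < 7: dropped
  1 < 7: dropped
  5 < 7: dropped
  8: kept (dropping stopped)
Step 2: Remaining elements kept regardless of condition.
Therefore ans = [8, 14, 16, 2].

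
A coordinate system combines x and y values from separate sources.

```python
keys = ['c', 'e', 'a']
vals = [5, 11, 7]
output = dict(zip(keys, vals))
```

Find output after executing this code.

Step 1: zip pairs keys with values:
  'c' -> 5
  'e' -> 11
  'a' -> 7
Therefore output = {'c': 5, 'e': 11, 'a': 7}.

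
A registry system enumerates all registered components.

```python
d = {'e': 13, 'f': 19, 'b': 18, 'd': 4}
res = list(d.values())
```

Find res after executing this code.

Step 1: d.values() returns the dictionary values in insertion order.
Therefore res = [13, 19, 18, 4].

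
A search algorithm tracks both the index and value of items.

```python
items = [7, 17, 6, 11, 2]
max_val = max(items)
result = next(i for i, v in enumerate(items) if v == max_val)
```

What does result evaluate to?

Step 1: max([7, 17, 6, 11, 2]) = 17.
Step 2: Find first index where value == 17:
  Index 0: 7 != 17
  Index 1: 17 == 17, found!
Therefore result = 1.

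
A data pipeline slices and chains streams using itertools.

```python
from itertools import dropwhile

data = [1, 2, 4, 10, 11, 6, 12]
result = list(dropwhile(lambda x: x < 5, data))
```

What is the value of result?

Step 1: dropwhile drops elements while < 5:
  1 < 5: dropped
  2 < 5: dropped
  4 < 5: dropped
  10: kept (dropping stopped)
Step 2: Remaining elements kept regardless of condition.
Therefore result = [10, 11, 6, 12].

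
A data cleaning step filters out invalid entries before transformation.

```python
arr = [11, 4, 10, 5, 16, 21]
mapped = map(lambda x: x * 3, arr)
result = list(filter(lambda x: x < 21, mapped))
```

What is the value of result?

Step 1: Map x * 3:
  11 -> 33
  4 -> 12
  10 -> 30
  5 -> 15
  16 -> 48
  21 -> 63
Step 2: Filter for < 21:
  33: removed
  12: kept
  30: removed
  15: kept
  48: removed
  63: removed
Therefore result = [12, 15].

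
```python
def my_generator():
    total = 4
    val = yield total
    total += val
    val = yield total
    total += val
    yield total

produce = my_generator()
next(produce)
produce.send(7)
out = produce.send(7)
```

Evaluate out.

Step 1: next() -> yield total=4.
Step 2: send(7) -> val=7, total = 4+7 = 11, yield 11.
Step 3: send(7) -> val=7, total = 11+7 = 18, yield 18.
Therefore out = 18.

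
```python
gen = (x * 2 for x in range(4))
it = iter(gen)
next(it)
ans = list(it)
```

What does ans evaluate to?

Step 1: Generator produces [0, 2, 4, 6].
Step 2: next(it) consumes first element (0).
Step 3: list(it) collects remaining: [2, 4, 6].
Therefore ans = [2, 4, 6].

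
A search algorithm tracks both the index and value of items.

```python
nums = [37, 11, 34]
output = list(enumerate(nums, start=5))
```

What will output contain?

Step 1: enumerate with start=5:
  (5, 37)
  (6, 11)
  (7, 34)
Therefore output = [(5, 37), (6, 11), (7, 34)].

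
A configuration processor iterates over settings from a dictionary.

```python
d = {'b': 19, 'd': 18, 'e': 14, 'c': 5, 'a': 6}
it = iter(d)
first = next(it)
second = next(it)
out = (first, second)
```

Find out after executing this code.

Step 1: iter(d) iterates over keys: ['b', 'd', 'e', 'c', 'a'].
Step 2: first = next(it) = 'b', second = next(it) = 'd'.
Therefore out = ('b', 'd').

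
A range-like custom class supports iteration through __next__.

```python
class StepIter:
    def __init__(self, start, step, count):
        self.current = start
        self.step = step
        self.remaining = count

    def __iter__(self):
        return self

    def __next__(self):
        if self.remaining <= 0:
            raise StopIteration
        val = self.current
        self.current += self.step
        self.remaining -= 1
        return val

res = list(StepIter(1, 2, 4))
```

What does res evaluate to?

Step 1: StepIter starts at 1, increments by 2, for 4 steps:
  Yield 1, then current += 2
  Yield 3, then current += 2
  Yield 5, then current += 2
  Yield 7, then current += 2
Therefore res = [1, 3, 5, 7].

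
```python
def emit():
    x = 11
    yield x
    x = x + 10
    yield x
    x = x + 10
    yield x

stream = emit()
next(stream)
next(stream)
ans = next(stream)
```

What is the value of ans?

Step 1: Trace through generator execution:
  Yield 1: x starts at 11, yield 11
  Yield 2: x = 11 + 10 = 21, yield 21
  Yield 3: x = 21 + 10 = 31, yield 31
Step 2: First next() gets 11, second next() gets the second value, third next() yields 31.
Therefore ans = 31.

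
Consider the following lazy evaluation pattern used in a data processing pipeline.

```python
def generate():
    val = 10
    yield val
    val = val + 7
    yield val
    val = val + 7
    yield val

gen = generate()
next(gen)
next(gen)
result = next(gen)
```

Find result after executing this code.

Step 1: Trace through generator execution:
  Yield 1: val starts at 10, yield 10
  Yield 2: val = 10 + 7 = 17, yield 17
  Yield 3: val = 17 + 7 = 24, yield 24
Step 2: First next() gets 10, second next() gets the second value, third next() yields 24.
Therefore result = 24.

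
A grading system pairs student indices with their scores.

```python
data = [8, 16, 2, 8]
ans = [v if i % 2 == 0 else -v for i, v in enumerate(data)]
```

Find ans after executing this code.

Step 1: For each (i, v), keep v if i is even, negate if odd:
  i=0 (even): keep 8
  i=1 (odd): negate to -16
  i=2 (even): keep 2
  i=3 (odd): negate to -8
Therefore ans = [8, -16, 2, -8].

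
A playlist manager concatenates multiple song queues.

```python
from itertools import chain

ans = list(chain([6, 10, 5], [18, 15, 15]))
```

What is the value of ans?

Step 1: chain() concatenates iterables: [6, 10, 5] + [18, 15, 15].
Therefore ans = [6, 10, 5, 18, 15, 15].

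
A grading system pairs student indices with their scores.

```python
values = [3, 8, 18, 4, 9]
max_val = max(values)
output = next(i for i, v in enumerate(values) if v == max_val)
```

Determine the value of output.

Step 1: max([3, 8, 18, 4, 9]) = 18.
Step 2: Find first index where value == 18:
  Index 0: 3 != 18
  Index 1: 8 != 18
  Index 2: 18 == 18, found!
Therefore output = 2.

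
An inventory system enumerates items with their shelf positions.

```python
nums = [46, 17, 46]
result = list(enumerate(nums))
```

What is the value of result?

Step 1: enumerate pairs each element with its index:
  (0, 46)
  (1, 17)
  (2, 46)
Therefore result = [(0, 46), (1, 17), (2, 46)].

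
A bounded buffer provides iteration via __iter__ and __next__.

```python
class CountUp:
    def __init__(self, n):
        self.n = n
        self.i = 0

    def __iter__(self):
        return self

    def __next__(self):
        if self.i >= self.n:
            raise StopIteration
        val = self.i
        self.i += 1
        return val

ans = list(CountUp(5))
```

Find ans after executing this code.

Step 1: CountUp(5) creates an iterator counting 0 to 4.
Step 2: list() consumes all values: [0, 1, 2, 3, 4].
Therefore ans = [0, 1, 2, 3, 4].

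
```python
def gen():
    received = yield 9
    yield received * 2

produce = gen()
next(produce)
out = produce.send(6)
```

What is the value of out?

Step 1: next(produce) advances to first yield, producing 9.
Step 2: send(6) resumes, received = 6.
Step 3: yield received * 2 = 6 * 2 = 12.
Therefore out = 12.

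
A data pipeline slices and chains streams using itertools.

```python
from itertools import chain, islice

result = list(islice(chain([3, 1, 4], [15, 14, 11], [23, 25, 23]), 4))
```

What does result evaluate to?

Step 1: chain([3, 1, 4], [15, 14, 11], [23, 25, 23]) = [3, 1, 4, 15, 14, 11, 23, 25, 23].
Step 2: islice takes first 4 elements: [3, 1, 4, 15].
Therefore result = [3, 1, 4, 15].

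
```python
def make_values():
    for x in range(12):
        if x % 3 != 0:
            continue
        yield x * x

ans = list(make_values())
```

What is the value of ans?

Step 1: Only yield x**2 when x is divisible by 3:
  x=0: 0 % 3 == 0, yield 0**2 = 0
  x=3: 3 % 3 == 0, yield 3**2 = 9
  x=6: 6 % 3 == 0, yield 6**2 = 36
  x=9: 9 % 3 == 0, yield 9**2 = 81
Therefore ans = [0, 9, 36, 81].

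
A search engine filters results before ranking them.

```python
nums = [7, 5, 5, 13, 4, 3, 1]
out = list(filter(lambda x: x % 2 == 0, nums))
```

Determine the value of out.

Step 1: Filter elements divisible by 2:
  7 % 2 = 1: removed
  5 % 2 = 1: removed
  5 % 2 = 1: removed
  13 % 2 = 1: removed
  4 % 2 = 0: kept
  3 % 2 = 1: removed
  1 % 2 = 1: removed
Therefore out = [4].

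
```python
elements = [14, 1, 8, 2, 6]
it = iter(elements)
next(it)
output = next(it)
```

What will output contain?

Step 1: Create iterator over [14, 1, 8, 2, 6].
Step 2: next() consumes 14.
Step 3: next() returns 1.
Therefore output = 1.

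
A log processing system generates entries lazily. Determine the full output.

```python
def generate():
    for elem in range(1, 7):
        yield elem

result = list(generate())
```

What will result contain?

Step 1: The generator yields each value from range(1, 7).
Step 2: list() consumes all yields: [1, 2, 3, 4, 5, 6].
Therefore result = [1, 2, 3, 4, 5, 6].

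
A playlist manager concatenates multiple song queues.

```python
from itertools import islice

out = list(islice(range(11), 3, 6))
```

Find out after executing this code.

Step 1: islice(range(11), 3, 6) takes elements at indices [3, 6).
Step 2: Elements: [3, 4, 5].
Therefore out = [3, 4, 5].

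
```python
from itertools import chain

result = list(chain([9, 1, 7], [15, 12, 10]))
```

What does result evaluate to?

Step 1: chain() concatenates iterables: [9, 1, 7] + [15, 12, 10].
Therefore result = [9, 1, 7, 15, 12, 10].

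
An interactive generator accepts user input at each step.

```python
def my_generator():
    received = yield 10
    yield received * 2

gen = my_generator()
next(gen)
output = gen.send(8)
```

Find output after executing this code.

Step 1: next(gen) advances to first yield, producing 10.
Step 2: send(8) resumes, received = 8.
Step 3: yield received * 2 = 8 * 2 = 16.
Therefore output = 16.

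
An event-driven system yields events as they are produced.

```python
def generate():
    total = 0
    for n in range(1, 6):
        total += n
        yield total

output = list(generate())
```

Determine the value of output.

Step 1: Generator accumulates running sum:
  n=1: total = 1, yield 1
  n=2: total = 3, yield 3
  n=3: total = 6, yield 6
  n=4: total = 10, yield 10
  n=5: total = 15, yield 15
Therefore output = [1, 3, 6, 10, 15].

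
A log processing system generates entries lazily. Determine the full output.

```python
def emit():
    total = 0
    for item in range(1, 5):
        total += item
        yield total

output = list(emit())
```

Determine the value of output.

Step 1: Generator accumulates running sum:
  item=1: total = 1, yield 1
  item=2: total = 3, yield 3
  item=3: total = 6, yield 6
  item=4: total = 10, yield 10
Therefore output = [1, 3, 6, 10].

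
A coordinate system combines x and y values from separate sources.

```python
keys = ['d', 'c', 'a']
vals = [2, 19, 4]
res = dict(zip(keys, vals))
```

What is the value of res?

Step 1: zip pairs keys with values:
  'd' -> 2
  'c' -> 19
  'a' -> 4
Therefore res = {'d': 2, 'c': 19, 'a': 4}.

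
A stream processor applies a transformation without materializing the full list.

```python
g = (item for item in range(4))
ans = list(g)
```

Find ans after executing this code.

Step 1: Generator expression iterates range(4): [0, 1, 2, 3].
Step 2: list() collects all values.
Therefore ans = [0, 1, 2, 3].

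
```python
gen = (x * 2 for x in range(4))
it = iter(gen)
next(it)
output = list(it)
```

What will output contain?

Step 1: Generator produces [0, 2, 4, 6].
Step 2: next(it) consumes first element (0).
Step 3: list(it) collects remaining: [2, 4, 6].
Therefore output = [2, 4, 6].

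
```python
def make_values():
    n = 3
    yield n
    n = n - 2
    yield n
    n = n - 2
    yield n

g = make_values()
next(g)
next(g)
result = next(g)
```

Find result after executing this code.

Step 1: Trace through generator execution:
  Yield 1: n starts at 3, yield 3
  Yield 2: n = 3 - 2 = 1, yield 1
  Yield 3: n = 1 - 2 = -1, yield -1
Step 2: First next() gets 3, second next() gets the second value, third next() yields -1.
Therefore result = -1.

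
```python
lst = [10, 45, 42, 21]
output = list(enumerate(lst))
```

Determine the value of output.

Step 1: enumerate pairs each element with its index:
  (0, 10)
  (1, 45)
  (2, 42)
  (3, 21)
Therefore output = [(0, 10), (1, 45), (2, 42), (3, 21)].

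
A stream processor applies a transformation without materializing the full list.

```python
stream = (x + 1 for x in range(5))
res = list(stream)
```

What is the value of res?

Step 1: For each x in range(5), compute x+1:
  x=0: 0+1 = 1
  x=1: 1+1 = 2
  x=2: 2+1 = 3
  x=3: 3+1 = 4
  x=4: 4+1 = 5
Therefore res = [1, 2, 3, 4, 5].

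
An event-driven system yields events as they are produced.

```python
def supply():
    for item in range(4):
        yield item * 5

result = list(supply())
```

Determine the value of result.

Step 1: For each item in range(4), yield item * 5:
  item=0: yield 0 * 5 = 0
  item=1: yield 1 * 5 = 5
  item=2: yield 2 * 5 = 10
  item=3: yield 3 * 5 = 15
Therefore result = [0, 5, 10, 15].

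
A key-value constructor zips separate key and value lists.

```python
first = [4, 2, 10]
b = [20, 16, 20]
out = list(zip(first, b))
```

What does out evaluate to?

Step 1: zip pairs elements at same index:
  Index 0: (4, 20)
  Index 1: (2, 16)
  Index 2: (10, 20)
Therefore out = [(4, 20), (2, 16), (10, 20)].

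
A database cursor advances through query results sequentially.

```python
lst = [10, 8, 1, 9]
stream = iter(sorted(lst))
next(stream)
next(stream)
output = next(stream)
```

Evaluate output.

Step 1: sorted([10, 8, 1, 9]) = [1, 8, 9, 10].
Step 2: Create iterator and skip 2 elements.
Step 3: next() returns 9.
Therefore output = 9.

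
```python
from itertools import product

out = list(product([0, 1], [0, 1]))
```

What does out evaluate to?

Step 1: product([0, 1], [0, 1]) gives all pairs:
  (0, 0)
  (0, 1)
  (1, 0)
  (1, 1)
Therefore out = [(0, 0), (0, 1), (1, 0), (1, 1)].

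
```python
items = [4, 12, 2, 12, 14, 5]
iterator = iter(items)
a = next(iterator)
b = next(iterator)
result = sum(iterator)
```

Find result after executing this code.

Step 1: Create iterator over [4, 12, 2, 12, 14, 5].
Step 2: a = next() = 4, b = next() = 12.
Step 3: sum() of remaining [2, 12, 14, 5] = 33.
Therefore result = 33.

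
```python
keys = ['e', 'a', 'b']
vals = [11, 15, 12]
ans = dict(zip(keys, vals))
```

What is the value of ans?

Step 1: zip pairs keys with values:
  'e' -> 11
  'a' -> 15
  'b' -> 12
Therefore ans = {'e': 11, 'a': 15, 'b': 12}.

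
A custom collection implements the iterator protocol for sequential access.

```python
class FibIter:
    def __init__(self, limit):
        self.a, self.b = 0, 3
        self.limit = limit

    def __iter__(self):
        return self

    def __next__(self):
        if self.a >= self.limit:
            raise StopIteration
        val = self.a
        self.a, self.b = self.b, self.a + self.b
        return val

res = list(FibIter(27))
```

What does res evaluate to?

Step 1: Fibonacci-like sequence (a=0, b=3) until >= 27:
  Yield 0, then a,b = 3,3
  Yield 3, then a,b = 3,6
  Yield 3, then a,b = 6,9
  Yield 6, then a,b = 9,15
  Yield 9, then a,b = 15,24
  Yield 15, then a,b = 24,39
  Yield 24, then a,b = 39,63
Step 2: 39 >= 27, stop.
Therefore res = [0, 3, 3, 6, 9, 15, 24].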